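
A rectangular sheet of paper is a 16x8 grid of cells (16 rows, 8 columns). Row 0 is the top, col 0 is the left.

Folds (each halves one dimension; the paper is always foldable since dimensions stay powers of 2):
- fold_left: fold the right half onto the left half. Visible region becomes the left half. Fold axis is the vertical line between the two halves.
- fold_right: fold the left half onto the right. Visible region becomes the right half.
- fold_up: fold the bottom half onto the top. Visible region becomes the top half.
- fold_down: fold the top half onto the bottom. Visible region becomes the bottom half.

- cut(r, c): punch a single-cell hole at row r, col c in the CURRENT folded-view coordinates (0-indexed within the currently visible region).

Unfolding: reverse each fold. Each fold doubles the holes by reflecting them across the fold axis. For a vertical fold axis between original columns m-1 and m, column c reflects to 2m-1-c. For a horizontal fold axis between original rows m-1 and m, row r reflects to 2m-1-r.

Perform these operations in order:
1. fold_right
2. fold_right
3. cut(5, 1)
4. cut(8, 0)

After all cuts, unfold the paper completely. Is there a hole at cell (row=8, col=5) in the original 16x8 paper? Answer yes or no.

Op 1 fold_right: fold axis v@4; visible region now rows[0,16) x cols[4,8) = 16x4
Op 2 fold_right: fold axis v@6; visible region now rows[0,16) x cols[6,8) = 16x2
Op 3 cut(5, 1): punch at orig (5,7); cuts so far [(5, 7)]; region rows[0,16) x cols[6,8) = 16x2
Op 4 cut(8, 0): punch at orig (8,6); cuts so far [(5, 7), (8, 6)]; region rows[0,16) x cols[6,8) = 16x2
Unfold 1 (reflect across v@6): 4 holes -> [(5, 4), (5, 7), (8, 5), (8, 6)]
Unfold 2 (reflect across v@4): 8 holes -> [(5, 0), (5, 3), (5, 4), (5, 7), (8, 1), (8, 2), (8, 5), (8, 6)]
Holes: [(5, 0), (5, 3), (5, 4), (5, 7), (8, 1), (8, 2), (8, 5), (8, 6)]

Answer: yes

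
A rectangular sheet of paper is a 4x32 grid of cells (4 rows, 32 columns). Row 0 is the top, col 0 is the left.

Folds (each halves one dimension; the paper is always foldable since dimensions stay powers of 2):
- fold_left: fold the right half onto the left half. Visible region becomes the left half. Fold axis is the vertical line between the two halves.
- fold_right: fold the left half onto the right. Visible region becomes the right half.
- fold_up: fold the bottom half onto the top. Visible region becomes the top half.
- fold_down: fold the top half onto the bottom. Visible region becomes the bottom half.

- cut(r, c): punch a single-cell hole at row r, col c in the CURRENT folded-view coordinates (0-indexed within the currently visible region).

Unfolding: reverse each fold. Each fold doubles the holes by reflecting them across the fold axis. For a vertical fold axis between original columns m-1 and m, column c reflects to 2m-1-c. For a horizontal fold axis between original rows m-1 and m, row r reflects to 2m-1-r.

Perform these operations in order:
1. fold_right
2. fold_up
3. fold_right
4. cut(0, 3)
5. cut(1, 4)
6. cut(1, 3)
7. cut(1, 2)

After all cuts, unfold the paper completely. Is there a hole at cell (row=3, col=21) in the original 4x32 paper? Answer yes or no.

Op 1 fold_right: fold axis v@16; visible region now rows[0,4) x cols[16,32) = 4x16
Op 2 fold_up: fold axis h@2; visible region now rows[0,2) x cols[16,32) = 2x16
Op 3 fold_right: fold axis v@24; visible region now rows[0,2) x cols[24,32) = 2x8
Op 4 cut(0, 3): punch at orig (0,27); cuts so far [(0, 27)]; region rows[0,2) x cols[24,32) = 2x8
Op 5 cut(1, 4): punch at orig (1,28); cuts so far [(0, 27), (1, 28)]; region rows[0,2) x cols[24,32) = 2x8
Op 6 cut(1, 3): punch at orig (1,27); cuts so far [(0, 27), (1, 27), (1, 28)]; region rows[0,2) x cols[24,32) = 2x8
Op 7 cut(1, 2): punch at orig (1,26); cuts so far [(0, 27), (1, 26), (1, 27), (1, 28)]; region rows[0,2) x cols[24,32) = 2x8
Unfold 1 (reflect across v@24): 8 holes -> [(0, 20), (0, 27), (1, 19), (1, 20), (1, 21), (1, 26), (1, 27), (1, 28)]
Unfold 2 (reflect across h@2): 16 holes -> [(0, 20), (0, 27), (1, 19), (1, 20), (1, 21), (1, 26), (1, 27), (1, 28), (2, 19), (2, 20), (2, 21), (2, 26), (2, 27), (2, 28), (3, 20), (3, 27)]
Unfold 3 (reflect across v@16): 32 holes -> [(0, 4), (0, 11), (0, 20), (0, 27), (1, 3), (1, 4), (1, 5), (1, 10), (1, 11), (1, 12), (1, 19), (1, 20), (1, 21), (1, 26), (1, 27), (1, 28), (2, 3), (2, 4), (2, 5), (2, 10), (2, 11), (2, 12), (2, 19), (2, 20), (2, 21), (2, 26), (2, 27), (2, 28), (3, 4), (3, 11), (3, 20), (3, 27)]
Holes: [(0, 4), (0, 11), (0, 20), (0, 27), (1, 3), (1, 4), (1, 5), (1, 10), (1, 11), (1, 12), (1, 19), (1, 20), (1, 21), (1, 26), (1, 27), (1, 28), (2, 3), (2, 4), (2, 5), (2, 10), (2, 11), (2, 12), (2, 19), (2, 20), (2, 21), (2, 26), (2, 27), (2, 28), (3, 4), (3, 11), (3, 20), (3, 27)]

Answer: no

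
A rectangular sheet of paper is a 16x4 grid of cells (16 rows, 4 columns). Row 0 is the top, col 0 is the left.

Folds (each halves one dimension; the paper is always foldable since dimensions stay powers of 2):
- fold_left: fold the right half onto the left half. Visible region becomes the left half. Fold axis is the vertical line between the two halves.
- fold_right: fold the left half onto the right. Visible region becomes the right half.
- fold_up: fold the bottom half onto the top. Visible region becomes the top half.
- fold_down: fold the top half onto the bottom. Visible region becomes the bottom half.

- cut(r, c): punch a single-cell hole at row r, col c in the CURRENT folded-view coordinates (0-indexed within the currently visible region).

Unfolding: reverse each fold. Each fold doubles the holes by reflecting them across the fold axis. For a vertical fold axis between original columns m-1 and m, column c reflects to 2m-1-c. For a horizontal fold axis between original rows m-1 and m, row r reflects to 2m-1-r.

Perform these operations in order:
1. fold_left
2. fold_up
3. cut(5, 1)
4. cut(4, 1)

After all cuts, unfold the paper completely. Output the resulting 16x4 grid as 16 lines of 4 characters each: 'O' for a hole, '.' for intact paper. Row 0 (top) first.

Answer: ....
....
....
....
.OO.
.OO.
....
....
....
....
.OO.
.OO.
....
....
....
....

Derivation:
Op 1 fold_left: fold axis v@2; visible region now rows[0,16) x cols[0,2) = 16x2
Op 2 fold_up: fold axis h@8; visible region now rows[0,8) x cols[0,2) = 8x2
Op 3 cut(5, 1): punch at orig (5,1); cuts so far [(5, 1)]; region rows[0,8) x cols[0,2) = 8x2
Op 4 cut(4, 1): punch at orig (4,1); cuts so far [(4, 1), (5, 1)]; region rows[0,8) x cols[0,2) = 8x2
Unfold 1 (reflect across h@8): 4 holes -> [(4, 1), (5, 1), (10, 1), (11, 1)]
Unfold 2 (reflect across v@2): 8 holes -> [(4, 1), (4, 2), (5, 1), (5, 2), (10, 1), (10, 2), (11, 1), (11, 2)]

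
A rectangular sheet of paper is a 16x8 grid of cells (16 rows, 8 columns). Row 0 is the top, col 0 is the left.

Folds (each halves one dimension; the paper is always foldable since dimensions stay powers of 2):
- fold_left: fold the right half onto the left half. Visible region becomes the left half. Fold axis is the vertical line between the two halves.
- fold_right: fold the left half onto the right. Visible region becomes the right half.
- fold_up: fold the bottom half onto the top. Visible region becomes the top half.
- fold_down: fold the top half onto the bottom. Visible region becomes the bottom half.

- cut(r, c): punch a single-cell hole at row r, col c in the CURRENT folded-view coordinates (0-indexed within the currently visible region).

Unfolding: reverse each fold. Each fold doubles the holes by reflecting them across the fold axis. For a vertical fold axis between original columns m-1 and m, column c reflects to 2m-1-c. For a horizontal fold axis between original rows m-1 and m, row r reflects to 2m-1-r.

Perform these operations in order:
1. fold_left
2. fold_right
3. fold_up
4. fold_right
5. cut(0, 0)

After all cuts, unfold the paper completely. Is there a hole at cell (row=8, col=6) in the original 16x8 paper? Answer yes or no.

Answer: no

Derivation:
Op 1 fold_left: fold axis v@4; visible region now rows[0,16) x cols[0,4) = 16x4
Op 2 fold_right: fold axis v@2; visible region now rows[0,16) x cols[2,4) = 16x2
Op 3 fold_up: fold axis h@8; visible region now rows[0,8) x cols[2,4) = 8x2
Op 4 fold_right: fold axis v@3; visible region now rows[0,8) x cols[3,4) = 8x1
Op 5 cut(0, 0): punch at orig (0,3); cuts so far [(0, 3)]; region rows[0,8) x cols[3,4) = 8x1
Unfold 1 (reflect across v@3): 2 holes -> [(0, 2), (0, 3)]
Unfold 2 (reflect across h@8): 4 holes -> [(0, 2), (0, 3), (15, 2), (15, 3)]
Unfold 3 (reflect across v@2): 8 holes -> [(0, 0), (0, 1), (0, 2), (0, 3), (15, 0), (15, 1), (15, 2), (15, 3)]
Unfold 4 (reflect across v@4): 16 holes -> [(0, 0), (0, 1), (0, 2), (0, 3), (0, 4), (0, 5), (0, 6), (0, 7), (15, 0), (15, 1), (15, 2), (15, 3), (15, 4), (15, 5), (15, 6), (15, 7)]
Holes: [(0, 0), (0, 1), (0, 2), (0, 3), (0, 4), (0, 5), (0, 6), (0, 7), (15, 0), (15, 1), (15, 2), (15, 3), (15, 4), (15, 5), (15, 6), (15, 7)]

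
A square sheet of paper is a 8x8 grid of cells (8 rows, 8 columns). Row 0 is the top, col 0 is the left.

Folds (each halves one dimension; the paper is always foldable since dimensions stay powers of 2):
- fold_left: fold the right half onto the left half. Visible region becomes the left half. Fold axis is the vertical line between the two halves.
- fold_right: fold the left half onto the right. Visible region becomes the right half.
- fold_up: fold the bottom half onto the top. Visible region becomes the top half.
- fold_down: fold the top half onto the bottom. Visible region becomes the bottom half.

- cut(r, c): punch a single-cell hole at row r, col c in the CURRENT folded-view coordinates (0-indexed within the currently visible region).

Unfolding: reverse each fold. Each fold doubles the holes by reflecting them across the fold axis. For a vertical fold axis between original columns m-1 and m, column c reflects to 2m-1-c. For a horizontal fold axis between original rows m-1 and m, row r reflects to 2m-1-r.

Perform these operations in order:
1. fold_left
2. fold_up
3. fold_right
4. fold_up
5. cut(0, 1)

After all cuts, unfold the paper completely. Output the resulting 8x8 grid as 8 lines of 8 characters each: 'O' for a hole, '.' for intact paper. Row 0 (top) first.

Op 1 fold_left: fold axis v@4; visible region now rows[0,8) x cols[0,4) = 8x4
Op 2 fold_up: fold axis h@4; visible region now rows[0,4) x cols[0,4) = 4x4
Op 3 fold_right: fold axis v@2; visible region now rows[0,4) x cols[2,4) = 4x2
Op 4 fold_up: fold axis h@2; visible region now rows[0,2) x cols[2,4) = 2x2
Op 5 cut(0, 1): punch at orig (0,3); cuts so far [(0, 3)]; region rows[0,2) x cols[2,4) = 2x2
Unfold 1 (reflect across h@2): 2 holes -> [(0, 3), (3, 3)]
Unfold 2 (reflect across v@2): 4 holes -> [(0, 0), (0, 3), (3, 0), (3, 3)]
Unfold 3 (reflect across h@4): 8 holes -> [(0, 0), (0, 3), (3, 0), (3, 3), (4, 0), (4, 3), (7, 0), (7, 3)]
Unfold 4 (reflect across v@4): 16 holes -> [(0, 0), (0, 3), (0, 4), (0, 7), (3, 0), (3, 3), (3, 4), (3, 7), (4, 0), (4, 3), (4, 4), (4, 7), (7, 0), (7, 3), (7, 4), (7, 7)]

Answer: O..OO..O
........
........
O..OO..O
O..OO..O
........
........
O..OO..O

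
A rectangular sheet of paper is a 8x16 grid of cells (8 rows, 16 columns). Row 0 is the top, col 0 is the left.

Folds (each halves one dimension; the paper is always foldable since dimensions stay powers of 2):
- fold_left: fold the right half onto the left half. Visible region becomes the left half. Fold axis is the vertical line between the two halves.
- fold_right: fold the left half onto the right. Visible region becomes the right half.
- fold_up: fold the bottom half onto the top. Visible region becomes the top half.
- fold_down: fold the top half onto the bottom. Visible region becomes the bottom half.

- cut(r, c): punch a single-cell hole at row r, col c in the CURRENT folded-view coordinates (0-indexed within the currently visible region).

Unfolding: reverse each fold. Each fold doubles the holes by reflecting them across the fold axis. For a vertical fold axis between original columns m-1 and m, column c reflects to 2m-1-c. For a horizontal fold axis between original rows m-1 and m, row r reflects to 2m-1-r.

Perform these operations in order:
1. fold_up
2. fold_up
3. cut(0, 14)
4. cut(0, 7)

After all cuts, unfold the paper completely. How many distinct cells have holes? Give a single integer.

Op 1 fold_up: fold axis h@4; visible region now rows[0,4) x cols[0,16) = 4x16
Op 2 fold_up: fold axis h@2; visible region now rows[0,2) x cols[0,16) = 2x16
Op 3 cut(0, 14): punch at orig (0,14); cuts so far [(0, 14)]; region rows[0,2) x cols[0,16) = 2x16
Op 4 cut(0, 7): punch at orig (0,7); cuts so far [(0, 7), (0, 14)]; region rows[0,2) x cols[0,16) = 2x16
Unfold 1 (reflect across h@2): 4 holes -> [(0, 7), (0, 14), (3, 7), (3, 14)]
Unfold 2 (reflect across h@4): 8 holes -> [(0, 7), (0, 14), (3, 7), (3, 14), (4, 7), (4, 14), (7, 7), (7, 14)]

Answer: 8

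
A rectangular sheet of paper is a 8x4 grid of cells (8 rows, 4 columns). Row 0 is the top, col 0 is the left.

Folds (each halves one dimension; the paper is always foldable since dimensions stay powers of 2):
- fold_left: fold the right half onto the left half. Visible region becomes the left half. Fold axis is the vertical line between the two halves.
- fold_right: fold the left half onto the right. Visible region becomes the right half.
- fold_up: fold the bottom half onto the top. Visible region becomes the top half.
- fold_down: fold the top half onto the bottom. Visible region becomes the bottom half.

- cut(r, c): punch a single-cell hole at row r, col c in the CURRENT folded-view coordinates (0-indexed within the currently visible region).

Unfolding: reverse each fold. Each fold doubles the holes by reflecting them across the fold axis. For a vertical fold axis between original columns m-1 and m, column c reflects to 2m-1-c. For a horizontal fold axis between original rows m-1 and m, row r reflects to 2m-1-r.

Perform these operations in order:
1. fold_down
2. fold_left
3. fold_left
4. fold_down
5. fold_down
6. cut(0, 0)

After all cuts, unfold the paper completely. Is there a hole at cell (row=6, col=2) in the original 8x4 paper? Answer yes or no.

Op 1 fold_down: fold axis h@4; visible region now rows[4,8) x cols[0,4) = 4x4
Op 2 fold_left: fold axis v@2; visible region now rows[4,8) x cols[0,2) = 4x2
Op 3 fold_left: fold axis v@1; visible region now rows[4,8) x cols[0,1) = 4x1
Op 4 fold_down: fold axis h@6; visible region now rows[6,8) x cols[0,1) = 2x1
Op 5 fold_down: fold axis h@7; visible region now rows[7,8) x cols[0,1) = 1x1
Op 6 cut(0, 0): punch at orig (7,0); cuts so far [(7, 0)]; region rows[7,8) x cols[0,1) = 1x1
Unfold 1 (reflect across h@7): 2 holes -> [(6, 0), (7, 0)]
Unfold 2 (reflect across h@6): 4 holes -> [(4, 0), (5, 0), (6, 0), (7, 0)]
Unfold 3 (reflect across v@1): 8 holes -> [(4, 0), (4, 1), (5, 0), (5, 1), (6, 0), (6, 1), (7, 0), (7, 1)]
Unfold 4 (reflect across v@2): 16 holes -> [(4, 0), (4, 1), (4, 2), (4, 3), (5, 0), (5, 1), (5, 2), (5, 3), (6, 0), (6, 1), (6, 2), (6, 3), (7, 0), (7, 1), (7, 2), (7, 3)]
Unfold 5 (reflect across h@4): 32 holes -> [(0, 0), (0, 1), (0, 2), (0, 3), (1, 0), (1, 1), (1, 2), (1, 3), (2, 0), (2, 1), (2, 2), (2, 3), (3, 0), (3, 1), (3, 2), (3, 3), (4, 0), (4, 1), (4, 2), (4, 3), (5, 0), (5, 1), (5, 2), (5, 3), (6, 0), (6, 1), (6, 2), (6, 3), (7, 0), (7, 1), (7, 2), (7, 3)]
Holes: [(0, 0), (0, 1), (0, 2), (0, 3), (1, 0), (1, 1), (1, 2), (1, 3), (2, 0), (2, 1), (2, 2), (2, 3), (3, 0), (3, 1), (3, 2), (3, 3), (4, 0), (4, 1), (4, 2), (4, 3), (5, 0), (5, 1), (5, 2), (5, 3), (6, 0), (6, 1), (6, 2), (6, 3), (7, 0), (7, 1), (7, 2), (7, 3)]

Answer: yes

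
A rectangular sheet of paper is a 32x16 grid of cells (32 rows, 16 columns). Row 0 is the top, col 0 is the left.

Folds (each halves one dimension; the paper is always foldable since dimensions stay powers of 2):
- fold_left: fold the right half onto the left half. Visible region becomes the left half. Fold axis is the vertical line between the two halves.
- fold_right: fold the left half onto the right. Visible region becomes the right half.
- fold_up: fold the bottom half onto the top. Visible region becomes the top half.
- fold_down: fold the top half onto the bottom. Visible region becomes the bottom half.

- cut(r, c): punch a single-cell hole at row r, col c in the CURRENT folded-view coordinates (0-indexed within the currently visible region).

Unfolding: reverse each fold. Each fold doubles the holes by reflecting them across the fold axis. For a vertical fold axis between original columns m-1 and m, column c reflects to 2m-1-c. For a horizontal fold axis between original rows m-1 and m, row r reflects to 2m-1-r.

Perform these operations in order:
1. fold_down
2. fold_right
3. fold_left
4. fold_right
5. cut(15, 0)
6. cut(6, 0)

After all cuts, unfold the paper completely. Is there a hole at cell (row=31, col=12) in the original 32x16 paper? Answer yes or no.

Answer: no

Derivation:
Op 1 fold_down: fold axis h@16; visible region now rows[16,32) x cols[0,16) = 16x16
Op 2 fold_right: fold axis v@8; visible region now rows[16,32) x cols[8,16) = 16x8
Op 3 fold_left: fold axis v@12; visible region now rows[16,32) x cols[8,12) = 16x4
Op 4 fold_right: fold axis v@10; visible region now rows[16,32) x cols[10,12) = 16x2
Op 5 cut(15, 0): punch at orig (31,10); cuts so far [(31, 10)]; region rows[16,32) x cols[10,12) = 16x2
Op 6 cut(6, 0): punch at orig (22,10); cuts so far [(22, 10), (31, 10)]; region rows[16,32) x cols[10,12) = 16x2
Unfold 1 (reflect across v@10): 4 holes -> [(22, 9), (22, 10), (31, 9), (31, 10)]
Unfold 2 (reflect across v@12): 8 holes -> [(22, 9), (22, 10), (22, 13), (22, 14), (31, 9), (31, 10), (31, 13), (31, 14)]
Unfold 3 (reflect across v@8): 16 holes -> [(22, 1), (22, 2), (22, 5), (22, 6), (22, 9), (22, 10), (22, 13), (22, 14), (31, 1), (31, 2), (31, 5), (31, 6), (31, 9), (31, 10), (31, 13), (31, 14)]
Unfold 4 (reflect across h@16): 32 holes -> [(0, 1), (0, 2), (0, 5), (0, 6), (0, 9), (0, 10), (0, 13), (0, 14), (9, 1), (9, 2), (9, 5), (9, 6), (9, 9), (9, 10), (9, 13), (9, 14), (22, 1), (22, 2), (22, 5), (22, 6), (22, 9), (22, 10), (22, 13), (22, 14), (31, 1), (31, 2), (31, 5), (31, 6), (31, 9), (31, 10), (31, 13), (31, 14)]
Holes: [(0, 1), (0, 2), (0, 5), (0, 6), (0, 9), (0, 10), (0, 13), (0, 14), (9, 1), (9, 2), (9, 5), (9, 6), (9, 9), (9, 10), (9, 13), (9, 14), (22, 1), (22, 2), (22, 5), (22, 6), (22, 9), (22, 10), (22, 13), (22, 14), (31, 1), (31, 2), (31, 5), (31, 6), (31, 9), (31, 10), (31, 13), (31, 14)]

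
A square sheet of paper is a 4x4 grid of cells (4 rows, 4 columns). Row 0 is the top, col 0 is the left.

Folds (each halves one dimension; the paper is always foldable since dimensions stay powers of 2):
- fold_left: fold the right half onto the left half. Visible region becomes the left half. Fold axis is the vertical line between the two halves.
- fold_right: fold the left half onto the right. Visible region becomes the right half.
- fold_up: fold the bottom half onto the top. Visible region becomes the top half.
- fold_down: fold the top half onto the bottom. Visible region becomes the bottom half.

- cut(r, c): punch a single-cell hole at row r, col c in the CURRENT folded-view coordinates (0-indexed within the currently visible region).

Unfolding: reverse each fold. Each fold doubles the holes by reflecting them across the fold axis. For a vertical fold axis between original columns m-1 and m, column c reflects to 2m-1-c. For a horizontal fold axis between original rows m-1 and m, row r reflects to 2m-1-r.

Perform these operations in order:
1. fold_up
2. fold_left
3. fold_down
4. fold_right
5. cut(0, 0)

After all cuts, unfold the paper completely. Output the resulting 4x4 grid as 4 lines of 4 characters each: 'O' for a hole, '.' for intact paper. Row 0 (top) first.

Op 1 fold_up: fold axis h@2; visible region now rows[0,2) x cols[0,4) = 2x4
Op 2 fold_left: fold axis v@2; visible region now rows[0,2) x cols[0,2) = 2x2
Op 3 fold_down: fold axis h@1; visible region now rows[1,2) x cols[0,2) = 1x2
Op 4 fold_right: fold axis v@1; visible region now rows[1,2) x cols[1,2) = 1x1
Op 5 cut(0, 0): punch at orig (1,1); cuts so far [(1, 1)]; region rows[1,2) x cols[1,2) = 1x1
Unfold 1 (reflect across v@1): 2 holes -> [(1, 0), (1, 1)]
Unfold 2 (reflect across h@1): 4 holes -> [(0, 0), (0, 1), (1, 0), (1, 1)]
Unfold 3 (reflect across v@2): 8 holes -> [(0, 0), (0, 1), (0, 2), (0, 3), (1, 0), (1, 1), (1, 2), (1, 3)]
Unfold 4 (reflect across h@2): 16 holes -> [(0, 0), (0, 1), (0, 2), (0, 3), (1, 0), (1, 1), (1, 2), (1, 3), (2, 0), (2, 1), (2, 2), (2, 3), (3, 0), (3, 1), (3, 2), (3, 3)]

Answer: OOOO
OOOO
OOOO
OOOO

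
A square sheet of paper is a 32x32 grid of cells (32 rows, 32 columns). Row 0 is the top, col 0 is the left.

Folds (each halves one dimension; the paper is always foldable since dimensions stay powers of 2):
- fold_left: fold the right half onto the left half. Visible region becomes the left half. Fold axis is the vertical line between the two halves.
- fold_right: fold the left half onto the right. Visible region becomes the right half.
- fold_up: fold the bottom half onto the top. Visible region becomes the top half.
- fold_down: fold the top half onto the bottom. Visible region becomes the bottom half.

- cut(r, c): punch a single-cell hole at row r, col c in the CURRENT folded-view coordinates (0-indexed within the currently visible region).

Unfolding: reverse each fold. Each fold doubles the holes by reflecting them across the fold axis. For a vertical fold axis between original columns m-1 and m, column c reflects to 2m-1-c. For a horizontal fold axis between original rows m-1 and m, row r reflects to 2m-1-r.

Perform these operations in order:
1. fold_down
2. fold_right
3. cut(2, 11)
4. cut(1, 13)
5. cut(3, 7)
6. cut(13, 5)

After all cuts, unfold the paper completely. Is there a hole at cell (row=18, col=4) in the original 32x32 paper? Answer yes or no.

Answer: yes

Derivation:
Op 1 fold_down: fold axis h@16; visible region now rows[16,32) x cols[0,32) = 16x32
Op 2 fold_right: fold axis v@16; visible region now rows[16,32) x cols[16,32) = 16x16
Op 3 cut(2, 11): punch at orig (18,27); cuts so far [(18, 27)]; region rows[16,32) x cols[16,32) = 16x16
Op 4 cut(1, 13): punch at orig (17,29); cuts so far [(17, 29), (18, 27)]; region rows[16,32) x cols[16,32) = 16x16
Op 5 cut(3, 7): punch at orig (19,23); cuts so far [(17, 29), (18, 27), (19, 23)]; region rows[16,32) x cols[16,32) = 16x16
Op 6 cut(13, 5): punch at orig (29,21); cuts so far [(17, 29), (18, 27), (19, 23), (29, 21)]; region rows[16,32) x cols[16,32) = 16x16
Unfold 1 (reflect across v@16): 8 holes -> [(17, 2), (17, 29), (18, 4), (18, 27), (19, 8), (19, 23), (29, 10), (29, 21)]
Unfold 2 (reflect across h@16): 16 holes -> [(2, 10), (2, 21), (12, 8), (12, 23), (13, 4), (13, 27), (14, 2), (14, 29), (17, 2), (17, 29), (18, 4), (18, 27), (19, 8), (19, 23), (29, 10), (29, 21)]
Holes: [(2, 10), (2, 21), (12, 8), (12, 23), (13, 4), (13, 27), (14, 2), (14, 29), (17, 2), (17, 29), (18, 4), (18, 27), (19, 8), (19, 23), (29, 10), (29, 21)]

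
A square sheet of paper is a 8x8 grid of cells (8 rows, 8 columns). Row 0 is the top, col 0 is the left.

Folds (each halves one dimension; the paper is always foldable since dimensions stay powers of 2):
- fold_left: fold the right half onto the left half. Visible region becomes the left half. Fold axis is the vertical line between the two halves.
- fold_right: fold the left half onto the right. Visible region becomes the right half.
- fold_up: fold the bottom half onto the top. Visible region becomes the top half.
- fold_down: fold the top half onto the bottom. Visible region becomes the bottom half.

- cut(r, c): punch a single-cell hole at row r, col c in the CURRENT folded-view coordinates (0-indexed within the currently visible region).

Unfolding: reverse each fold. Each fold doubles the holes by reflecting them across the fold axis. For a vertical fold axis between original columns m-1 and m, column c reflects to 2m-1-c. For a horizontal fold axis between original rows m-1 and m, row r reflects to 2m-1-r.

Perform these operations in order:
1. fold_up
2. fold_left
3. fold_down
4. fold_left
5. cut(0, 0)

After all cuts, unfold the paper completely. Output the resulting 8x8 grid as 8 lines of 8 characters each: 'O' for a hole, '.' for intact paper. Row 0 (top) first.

Answer: ........
O..OO..O
O..OO..O
........
........
O..OO..O
O..OO..O
........

Derivation:
Op 1 fold_up: fold axis h@4; visible region now rows[0,4) x cols[0,8) = 4x8
Op 2 fold_left: fold axis v@4; visible region now rows[0,4) x cols[0,4) = 4x4
Op 3 fold_down: fold axis h@2; visible region now rows[2,4) x cols[0,4) = 2x4
Op 4 fold_left: fold axis v@2; visible region now rows[2,4) x cols[0,2) = 2x2
Op 5 cut(0, 0): punch at orig (2,0); cuts so far [(2, 0)]; region rows[2,4) x cols[0,2) = 2x2
Unfold 1 (reflect across v@2): 2 holes -> [(2, 0), (2, 3)]
Unfold 2 (reflect across h@2): 4 holes -> [(1, 0), (1, 3), (2, 0), (2, 3)]
Unfold 3 (reflect across v@4): 8 holes -> [(1, 0), (1, 3), (1, 4), (1, 7), (2, 0), (2, 3), (2, 4), (2, 7)]
Unfold 4 (reflect across h@4): 16 holes -> [(1, 0), (1, 3), (1, 4), (1, 7), (2, 0), (2, 3), (2, 4), (2, 7), (5, 0), (5, 3), (5, 4), (5, 7), (6, 0), (6, 3), (6, 4), (6, 7)]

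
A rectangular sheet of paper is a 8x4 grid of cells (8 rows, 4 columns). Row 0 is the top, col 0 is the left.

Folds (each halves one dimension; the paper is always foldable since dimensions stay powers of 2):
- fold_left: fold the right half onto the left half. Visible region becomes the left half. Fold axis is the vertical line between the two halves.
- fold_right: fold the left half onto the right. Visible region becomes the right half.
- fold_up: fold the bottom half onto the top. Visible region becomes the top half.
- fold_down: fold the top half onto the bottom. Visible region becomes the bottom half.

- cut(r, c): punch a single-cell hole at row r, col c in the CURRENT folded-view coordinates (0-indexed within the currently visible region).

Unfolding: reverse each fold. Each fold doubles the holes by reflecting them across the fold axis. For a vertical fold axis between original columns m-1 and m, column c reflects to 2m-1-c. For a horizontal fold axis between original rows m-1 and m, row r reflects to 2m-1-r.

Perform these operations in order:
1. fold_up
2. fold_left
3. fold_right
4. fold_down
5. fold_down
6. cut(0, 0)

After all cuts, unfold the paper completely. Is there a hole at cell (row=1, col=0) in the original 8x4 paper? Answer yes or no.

Op 1 fold_up: fold axis h@4; visible region now rows[0,4) x cols[0,4) = 4x4
Op 2 fold_left: fold axis v@2; visible region now rows[0,4) x cols[0,2) = 4x2
Op 3 fold_right: fold axis v@1; visible region now rows[0,4) x cols[1,2) = 4x1
Op 4 fold_down: fold axis h@2; visible region now rows[2,4) x cols[1,2) = 2x1
Op 5 fold_down: fold axis h@3; visible region now rows[3,4) x cols[1,2) = 1x1
Op 6 cut(0, 0): punch at orig (3,1); cuts so far [(3, 1)]; region rows[3,4) x cols[1,2) = 1x1
Unfold 1 (reflect across h@3): 2 holes -> [(2, 1), (3, 1)]
Unfold 2 (reflect across h@2): 4 holes -> [(0, 1), (1, 1), (2, 1), (3, 1)]
Unfold 3 (reflect across v@1): 8 holes -> [(0, 0), (0, 1), (1, 0), (1, 1), (2, 0), (2, 1), (3, 0), (3, 1)]
Unfold 4 (reflect across v@2): 16 holes -> [(0, 0), (0, 1), (0, 2), (0, 3), (1, 0), (1, 1), (1, 2), (1, 3), (2, 0), (2, 1), (2, 2), (2, 3), (3, 0), (3, 1), (3, 2), (3, 3)]
Unfold 5 (reflect across h@4): 32 holes -> [(0, 0), (0, 1), (0, 2), (0, 3), (1, 0), (1, 1), (1, 2), (1, 3), (2, 0), (2, 1), (2, 2), (2, 3), (3, 0), (3, 1), (3, 2), (3, 3), (4, 0), (4, 1), (4, 2), (4, 3), (5, 0), (5, 1), (5, 2), (5, 3), (6, 0), (6, 1), (6, 2), (6, 3), (7, 0), (7, 1), (7, 2), (7, 3)]
Holes: [(0, 0), (0, 1), (0, 2), (0, 3), (1, 0), (1, 1), (1, 2), (1, 3), (2, 0), (2, 1), (2, 2), (2, 3), (3, 0), (3, 1), (3, 2), (3, 3), (4, 0), (4, 1), (4, 2), (4, 3), (5, 0), (5, 1), (5, 2), (5, 3), (6, 0), (6, 1), (6, 2), (6, 3), (7, 0), (7, 1), (7, 2), (7, 3)]

Answer: yes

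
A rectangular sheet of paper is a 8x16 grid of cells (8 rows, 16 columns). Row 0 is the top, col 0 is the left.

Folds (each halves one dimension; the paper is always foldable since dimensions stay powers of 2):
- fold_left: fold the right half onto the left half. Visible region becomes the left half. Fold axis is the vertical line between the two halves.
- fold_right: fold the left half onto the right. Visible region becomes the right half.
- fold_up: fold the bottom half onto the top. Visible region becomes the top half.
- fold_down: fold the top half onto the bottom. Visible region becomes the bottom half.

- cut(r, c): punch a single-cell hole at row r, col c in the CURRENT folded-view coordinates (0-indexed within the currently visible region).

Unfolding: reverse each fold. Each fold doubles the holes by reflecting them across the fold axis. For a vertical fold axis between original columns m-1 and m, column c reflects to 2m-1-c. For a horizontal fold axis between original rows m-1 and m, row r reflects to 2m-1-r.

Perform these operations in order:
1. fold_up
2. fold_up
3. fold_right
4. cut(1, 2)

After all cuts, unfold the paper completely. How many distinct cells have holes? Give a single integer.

Answer: 8

Derivation:
Op 1 fold_up: fold axis h@4; visible region now rows[0,4) x cols[0,16) = 4x16
Op 2 fold_up: fold axis h@2; visible region now rows[0,2) x cols[0,16) = 2x16
Op 3 fold_right: fold axis v@8; visible region now rows[0,2) x cols[8,16) = 2x8
Op 4 cut(1, 2): punch at orig (1,10); cuts so far [(1, 10)]; region rows[0,2) x cols[8,16) = 2x8
Unfold 1 (reflect across v@8): 2 holes -> [(1, 5), (1, 10)]
Unfold 2 (reflect across h@2): 4 holes -> [(1, 5), (1, 10), (2, 5), (2, 10)]
Unfold 3 (reflect across h@4): 8 holes -> [(1, 5), (1, 10), (2, 5), (2, 10), (5, 5), (5, 10), (6, 5), (6, 10)]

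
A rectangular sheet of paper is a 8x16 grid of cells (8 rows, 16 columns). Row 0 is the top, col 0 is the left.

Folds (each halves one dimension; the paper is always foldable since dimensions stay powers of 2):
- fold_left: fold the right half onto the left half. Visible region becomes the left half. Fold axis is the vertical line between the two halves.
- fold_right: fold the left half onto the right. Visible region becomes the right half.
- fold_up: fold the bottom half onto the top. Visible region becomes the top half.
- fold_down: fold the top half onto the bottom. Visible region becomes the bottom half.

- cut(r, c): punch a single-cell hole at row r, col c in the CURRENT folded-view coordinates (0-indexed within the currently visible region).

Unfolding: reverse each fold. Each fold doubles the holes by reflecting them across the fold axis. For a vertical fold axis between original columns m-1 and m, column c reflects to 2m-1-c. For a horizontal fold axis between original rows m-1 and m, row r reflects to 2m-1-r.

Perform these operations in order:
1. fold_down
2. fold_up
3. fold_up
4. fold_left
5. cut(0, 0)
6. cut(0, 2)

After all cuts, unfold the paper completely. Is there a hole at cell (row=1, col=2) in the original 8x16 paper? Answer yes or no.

Op 1 fold_down: fold axis h@4; visible region now rows[4,8) x cols[0,16) = 4x16
Op 2 fold_up: fold axis h@6; visible region now rows[4,6) x cols[0,16) = 2x16
Op 3 fold_up: fold axis h@5; visible region now rows[4,5) x cols[0,16) = 1x16
Op 4 fold_left: fold axis v@8; visible region now rows[4,5) x cols[0,8) = 1x8
Op 5 cut(0, 0): punch at orig (4,0); cuts so far [(4, 0)]; region rows[4,5) x cols[0,8) = 1x8
Op 6 cut(0, 2): punch at orig (4,2); cuts so far [(4, 0), (4, 2)]; region rows[4,5) x cols[0,8) = 1x8
Unfold 1 (reflect across v@8): 4 holes -> [(4, 0), (4, 2), (4, 13), (4, 15)]
Unfold 2 (reflect across h@5): 8 holes -> [(4, 0), (4, 2), (4, 13), (4, 15), (5, 0), (5, 2), (5, 13), (5, 15)]
Unfold 3 (reflect across h@6): 16 holes -> [(4, 0), (4, 2), (4, 13), (4, 15), (5, 0), (5, 2), (5, 13), (5, 15), (6, 0), (6, 2), (6, 13), (6, 15), (7, 0), (7, 2), (7, 13), (7, 15)]
Unfold 4 (reflect across h@4): 32 holes -> [(0, 0), (0, 2), (0, 13), (0, 15), (1, 0), (1, 2), (1, 13), (1, 15), (2, 0), (2, 2), (2, 13), (2, 15), (3, 0), (3, 2), (3, 13), (3, 15), (4, 0), (4, 2), (4, 13), (4, 15), (5, 0), (5, 2), (5, 13), (5, 15), (6, 0), (6, 2), (6, 13), (6, 15), (7, 0), (7, 2), (7, 13), (7, 15)]
Holes: [(0, 0), (0, 2), (0, 13), (0, 15), (1, 0), (1, 2), (1, 13), (1, 15), (2, 0), (2, 2), (2, 13), (2, 15), (3, 0), (3, 2), (3, 13), (3, 15), (4, 0), (4, 2), (4, 13), (4, 15), (5, 0), (5, 2), (5, 13), (5, 15), (6, 0), (6, 2), (6, 13), (6, 15), (7, 0), (7, 2), (7, 13), (7, 15)]

Answer: yes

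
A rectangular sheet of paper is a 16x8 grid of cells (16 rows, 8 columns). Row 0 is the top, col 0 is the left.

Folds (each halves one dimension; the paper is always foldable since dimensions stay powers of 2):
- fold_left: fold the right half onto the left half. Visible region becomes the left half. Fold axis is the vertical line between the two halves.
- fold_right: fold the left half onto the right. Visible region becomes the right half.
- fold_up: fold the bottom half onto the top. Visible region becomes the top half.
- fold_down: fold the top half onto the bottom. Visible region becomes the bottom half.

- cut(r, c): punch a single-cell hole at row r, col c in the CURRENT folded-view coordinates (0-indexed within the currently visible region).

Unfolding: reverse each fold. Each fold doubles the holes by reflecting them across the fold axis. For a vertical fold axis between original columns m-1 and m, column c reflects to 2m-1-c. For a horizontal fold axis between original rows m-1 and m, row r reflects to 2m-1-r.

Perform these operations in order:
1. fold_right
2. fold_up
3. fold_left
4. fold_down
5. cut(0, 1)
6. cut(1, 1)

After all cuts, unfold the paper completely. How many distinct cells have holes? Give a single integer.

Op 1 fold_right: fold axis v@4; visible region now rows[0,16) x cols[4,8) = 16x4
Op 2 fold_up: fold axis h@8; visible region now rows[0,8) x cols[4,8) = 8x4
Op 3 fold_left: fold axis v@6; visible region now rows[0,8) x cols[4,6) = 8x2
Op 4 fold_down: fold axis h@4; visible region now rows[4,8) x cols[4,6) = 4x2
Op 5 cut(0, 1): punch at orig (4,5); cuts so far [(4, 5)]; region rows[4,8) x cols[4,6) = 4x2
Op 6 cut(1, 1): punch at orig (5,5); cuts so far [(4, 5), (5, 5)]; region rows[4,8) x cols[4,6) = 4x2
Unfold 1 (reflect across h@4): 4 holes -> [(2, 5), (3, 5), (4, 5), (5, 5)]
Unfold 2 (reflect across v@6): 8 holes -> [(2, 5), (2, 6), (3, 5), (3, 6), (4, 5), (4, 6), (5, 5), (5, 6)]
Unfold 3 (reflect across h@8): 16 holes -> [(2, 5), (2, 6), (3, 5), (3, 6), (4, 5), (4, 6), (5, 5), (5, 6), (10, 5), (10, 6), (11, 5), (11, 6), (12, 5), (12, 6), (13, 5), (13, 6)]
Unfold 4 (reflect across v@4): 32 holes -> [(2, 1), (2, 2), (2, 5), (2, 6), (3, 1), (3, 2), (3, 5), (3, 6), (4, 1), (4, 2), (4, 5), (4, 6), (5, 1), (5, 2), (5, 5), (5, 6), (10, 1), (10, 2), (10, 5), (10, 6), (11, 1), (11, 2), (11, 5), (11, 6), (12, 1), (12, 2), (12, 5), (12, 6), (13, 1), (13, 2), (13, 5), (13, 6)]

Answer: 32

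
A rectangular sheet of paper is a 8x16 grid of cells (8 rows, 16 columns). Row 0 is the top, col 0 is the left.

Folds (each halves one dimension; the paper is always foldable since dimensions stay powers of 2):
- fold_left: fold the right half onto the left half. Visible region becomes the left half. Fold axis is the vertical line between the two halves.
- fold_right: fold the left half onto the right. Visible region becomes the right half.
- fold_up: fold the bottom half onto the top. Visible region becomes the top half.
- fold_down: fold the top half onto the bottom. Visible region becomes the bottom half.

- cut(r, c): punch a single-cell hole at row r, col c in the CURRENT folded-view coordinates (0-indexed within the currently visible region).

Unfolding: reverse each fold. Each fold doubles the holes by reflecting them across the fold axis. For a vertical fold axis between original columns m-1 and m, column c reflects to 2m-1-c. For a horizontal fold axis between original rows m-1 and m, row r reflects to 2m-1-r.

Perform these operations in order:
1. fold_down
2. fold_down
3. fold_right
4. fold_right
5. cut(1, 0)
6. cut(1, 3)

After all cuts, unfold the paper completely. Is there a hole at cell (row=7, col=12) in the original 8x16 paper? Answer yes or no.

Answer: yes

Derivation:
Op 1 fold_down: fold axis h@4; visible region now rows[4,8) x cols[0,16) = 4x16
Op 2 fold_down: fold axis h@6; visible region now rows[6,8) x cols[0,16) = 2x16
Op 3 fold_right: fold axis v@8; visible region now rows[6,8) x cols[8,16) = 2x8
Op 4 fold_right: fold axis v@12; visible region now rows[6,8) x cols[12,16) = 2x4
Op 5 cut(1, 0): punch at orig (7,12); cuts so far [(7, 12)]; region rows[6,8) x cols[12,16) = 2x4
Op 6 cut(1, 3): punch at orig (7,15); cuts so far [(7, 12), (7, 15)]; region rows[6,8) x cols[12,16) = 2x4
Unfold 1 (reflect across v@12): 4 holes -> [(7, 8), (7, 11), (7, 12), (7, 15)]
Unfold 2 (reflect across v@8): 8 holes -> [(7, 0), (7, 3), (7, 4), (7, 7), (7, 8), (7, 11), (7, 12), (7, 15)]
Unfold 3 (reflect across h@6): 16 holes -> [(4, 0), (4, 3), (4, 4), (4, 7), (4, 8), (4, 11), (4, 12), (4, 15), (7, 0), (7, 3), (7, 4), (7, 7), (7, 8), (7, 11), (7, 12), (7, 15)]
Unfold 4 (reflect across h@4): 32 holes -> [(0, 0), (0, 3), (0, 4), (0, 7), (0, 8), (0, 11), (0, 12), (0, 15), (3, 0), (3, 3), (3, 4), (3, 7), (3, 8), (3, 11), (3, 12), (3, 15), (4, 0), (4, 3), (4, 4), (4, 7), (4, 8), (4, 11), (4, 12), (4, 15), (7, 0), (7, 3), (7, 4), (7, 7), (7, 8), (7, 11), (7, 12), (7, 15)]
Holes: [(0, 0), (0, 3), (0, 4), (0, 7), (0, 8), (0, 11), (0, 12), (0, 15), (3, 0), (3, 3), (3, 4), (3, 7), (3, 8), (3, 11), (3, 12), (3, 15), (4, 0), (4, 3), (4, 4), (4, 7), (4, 8), (4, 11), (4, 12), (4, 15), (7, 0), (7, 3), (7, 4), (7, 7), (7, 8), (7, 11), (7, 12), (7, 15)]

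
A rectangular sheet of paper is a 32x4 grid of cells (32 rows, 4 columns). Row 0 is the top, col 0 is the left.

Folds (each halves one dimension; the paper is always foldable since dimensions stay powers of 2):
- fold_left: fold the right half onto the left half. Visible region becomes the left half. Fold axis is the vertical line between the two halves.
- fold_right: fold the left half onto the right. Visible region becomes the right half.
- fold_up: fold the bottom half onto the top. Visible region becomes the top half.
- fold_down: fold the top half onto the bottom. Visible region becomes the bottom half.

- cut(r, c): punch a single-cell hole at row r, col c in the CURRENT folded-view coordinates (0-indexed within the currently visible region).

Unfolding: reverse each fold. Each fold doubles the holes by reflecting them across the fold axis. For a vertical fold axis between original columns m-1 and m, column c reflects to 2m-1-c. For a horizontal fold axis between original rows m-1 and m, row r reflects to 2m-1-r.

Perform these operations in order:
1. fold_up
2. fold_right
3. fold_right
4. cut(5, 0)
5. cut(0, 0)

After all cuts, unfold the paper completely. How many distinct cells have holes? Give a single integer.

Op 1 fold_up: fold axis h@16; visible region now rows[0,16) x cols[0,4) = 16x4
Op 2 fold_right: fold axis v@2; visible region now rows[0,16) x cols[2,4) = 16x2
Op 3 fold_right: fold axis v@3; visible region now rows[0,16) x cols[3,4) = 16x1
Op 4 cut(5, 0): punch at orig (5,3); cuts so far [(5, 3)]; region rows[0,16) x cols[3,4) = 16x1
Op 5 cut(0, 0): punch at orig (0,3); cuts so far [(0, 3), (5, 3)]; region rows[0,16) x cols[3,4) = 16x1
Unfold 1 (reflect across v@3): 4 holes -> [(0, 2), (0, 3), (5, 2), (5, 3)]
Unfold 2 (reflect across v@2): 8 holes -> [(0, 0), (0, 1), (0, 2), (0, 3), (5, 0), (5, 1), (5, 2), (5, 3)]
Unfold 3 (reflect across h@16): 16 holes -> [(0, 0), (0, 1), (0, 2), (0, 3), (5, 0), (5, 1), (5, 2), (5, 3), (26, 0), (26, 1), (26, 2), (26, 3), (31, 0), (31, 1), (31, 2), (31, 3)]

Answer: 16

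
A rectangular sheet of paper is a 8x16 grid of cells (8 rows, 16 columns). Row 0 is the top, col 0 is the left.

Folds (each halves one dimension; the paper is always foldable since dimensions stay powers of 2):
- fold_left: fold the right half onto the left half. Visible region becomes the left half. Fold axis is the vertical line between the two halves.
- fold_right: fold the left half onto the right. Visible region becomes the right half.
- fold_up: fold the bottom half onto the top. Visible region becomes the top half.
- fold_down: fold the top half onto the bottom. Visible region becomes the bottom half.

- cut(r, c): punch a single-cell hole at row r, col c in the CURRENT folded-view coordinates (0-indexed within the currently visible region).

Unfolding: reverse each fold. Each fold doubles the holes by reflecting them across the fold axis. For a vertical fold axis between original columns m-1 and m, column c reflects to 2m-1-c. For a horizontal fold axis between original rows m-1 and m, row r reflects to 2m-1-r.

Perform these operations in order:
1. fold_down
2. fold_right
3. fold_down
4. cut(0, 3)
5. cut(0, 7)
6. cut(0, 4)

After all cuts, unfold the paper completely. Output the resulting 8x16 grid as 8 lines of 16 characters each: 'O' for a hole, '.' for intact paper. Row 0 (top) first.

Op 1 fold_down: fold axis h@4; visible region now rows[4,8) x cols[0,16) = 4x16
Op 2 fold_right: fold axis v@8; visible region now rows[4,8) x cols[8,16) = 4x8
Op 3 fold_down: fold axis h@6; visible region now rows[6,8) x cols[8,16) = 2x8
Op 4 cut(0, 3): punch at orig (6,11); cuts so far [(6, 11)]; region rows[6,8) x cols[8,16) = 2x8
Op 5 cut(0, 7): punch at orig (6,15); cuts so far [(6, 11), (6, 15)]; region rows[6,8) x cols[8,16) = 2x8
Op 6 cut(0, 4): punch at orig (6,12); cuts so far [(6, 11), (6, 12), (6, 15)]; region rows[6,8) x cols[8,16) = 2x8
Unfold 1 (reflect across h@6): 6 holes -> [(5, 11), (5, 12), (5, 15), (6, 11), (6, 12), (6, 15)]
Unfold 2 (reflect across v@8): 12 holes -> [(5, 0), (5, 3), (5, 4), (5, 11), (5, 12), (5, 15), (6, 0), (6, 3), (6, 4), (6, 11), (6, 12), (6, 15)]
Unfold 3 (reflect across h@4): 24 holes -> [(1, 0), (1, 3), (1, 4), (1, 11), (1, 12), (1, 15), (2, 0), (2, 3), (2, 4), (2, 11), (2, 12), (2, 15), (5, 0), (5, 3), (5, 4), (5, 11), (5, 12), (5, 15), (6, 0), (6, 3), (6, 4), (6, 11), (6, 12), (6, 15)]

Answer: ................
O..OO......OO..O
O..OO......OO..O
................
................
O..OO......OO..O
O..OO......OO..O
................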